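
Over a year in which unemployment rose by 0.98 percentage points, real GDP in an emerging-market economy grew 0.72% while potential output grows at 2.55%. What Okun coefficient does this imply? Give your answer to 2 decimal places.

β ≈ 1.87

Growth form: g_Y = g_Y* - β × Δu, so β = (g_Y* - g_Y)/Δu.
β = (2.55 - 0.72)/0.98 = 1.83/0.98 = 1.87.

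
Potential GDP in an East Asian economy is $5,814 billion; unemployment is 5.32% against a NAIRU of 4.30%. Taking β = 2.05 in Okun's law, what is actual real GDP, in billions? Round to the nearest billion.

Unemployment gap = 5.32 - 4.3 = 1.02 points, so the output gap is -2.05 × 1.02 = -2.091%.
Actual GDP = 5814 × (1 - 2.091/100) = 5814 × 0.97909 ≈ 5692 billion.

$5,692 billion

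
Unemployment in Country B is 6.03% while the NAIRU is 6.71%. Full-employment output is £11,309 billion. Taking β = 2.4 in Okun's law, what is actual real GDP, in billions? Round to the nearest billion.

£11,494 billion

Unemployment gap = 6.03 - 6.71 = -0.68 points, so the output gap is -2.4 × (-0.68) = 1.632%.
Actual GDP = 11309 × (1 + 1.632/100) = 11309 × 1.01632 ≈ 11494 billion.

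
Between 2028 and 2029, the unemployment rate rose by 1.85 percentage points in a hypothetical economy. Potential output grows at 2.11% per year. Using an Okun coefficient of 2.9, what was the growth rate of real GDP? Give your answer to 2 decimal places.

-3.26%

Growth-rate Okun's law: g_Y = g_Y* - β × Δu.
g_Y = 2.11 - 2.9 × (1.85) = 2.11 - 5.365 = -3.255%, i.e. -3.26% to 2 d.p.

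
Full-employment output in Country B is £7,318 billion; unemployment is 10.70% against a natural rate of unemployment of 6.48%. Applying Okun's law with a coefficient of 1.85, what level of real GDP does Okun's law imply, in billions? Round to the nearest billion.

£6,747 billion

Unemployment gap = 10.7 - 6.48 = 4.22 points, so the output gap is -1.85 × 4.22 = -7.807%.
Actual GDP = 7318 × (1 - 7.807/100) = 7318 × 0.92193 ≈ 6747 billion.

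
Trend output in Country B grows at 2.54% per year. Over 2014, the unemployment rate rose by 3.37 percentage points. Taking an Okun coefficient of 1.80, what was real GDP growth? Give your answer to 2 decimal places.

Growth-rate Okun's law: g_Y = g_Y* - β × Δu.
g_Y = 2.54 - 1.80 × (3.37) = 2.54 - 6.066 = -3.526%, i.e. -3.53% to 2 d.p.

-3.53%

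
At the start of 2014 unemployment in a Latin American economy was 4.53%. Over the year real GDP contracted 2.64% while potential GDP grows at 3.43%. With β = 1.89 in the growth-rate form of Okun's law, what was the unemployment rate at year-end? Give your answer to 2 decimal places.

7.74%

Growth-rate Okun's law: g_Y = g_Y* - β × Δu, so Δu = (g_Y* - g_Y)/β.
Δu = (3.43 + 2.64)/1.89 = 6.07/1.89 = 3.21 percentage points.
Year-end unemployment = 4.53 + 3.21 = 7.74%.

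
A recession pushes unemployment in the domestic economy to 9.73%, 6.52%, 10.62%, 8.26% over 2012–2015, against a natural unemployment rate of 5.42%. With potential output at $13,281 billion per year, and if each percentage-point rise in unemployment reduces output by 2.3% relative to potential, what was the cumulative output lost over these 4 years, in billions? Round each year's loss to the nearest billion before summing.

$4,109 billion

Year 2012: gap = -2.3 × (9.73 - 5.42) = -9.913%, loss ≈ 13281 × 9.913/100 ≈ 1317.
Year 2013: gap = -2.3 × (6.52 - 5.42) = -2.53%, loss ≈ 13281 × 2.53/100 ≈ 336.
Year 2014: gap = -2.3 × (10.62 - 5.42) = -11.96%, loss ≈ 13281 × 11.96/100 ≈ 1588.
Year 2015: gap = -2.3 × (8.26 - 5.42) = -6.532%, loss ≈ 13281 × 6.532/100 ≈ 868.
Total lost output = 1317 + 336 + 1588 + 868 = 4109 billion.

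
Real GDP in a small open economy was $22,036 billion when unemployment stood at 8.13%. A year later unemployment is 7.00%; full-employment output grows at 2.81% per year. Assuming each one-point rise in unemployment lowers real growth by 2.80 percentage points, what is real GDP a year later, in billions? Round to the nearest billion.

$23,352 billion

Δu = 7 - 8.13 = -1.13 points.
Okun's law (growth form): g_Y = g_Y* - β × Δu = 2.81 - 2.80 × (-1.13) = 2.81 + 3.164 = 5.974%.
Real GDP in the next year = 22036 × (1 + 5.974/100) = 22036 × 1.05974 ≈ 23352 billion.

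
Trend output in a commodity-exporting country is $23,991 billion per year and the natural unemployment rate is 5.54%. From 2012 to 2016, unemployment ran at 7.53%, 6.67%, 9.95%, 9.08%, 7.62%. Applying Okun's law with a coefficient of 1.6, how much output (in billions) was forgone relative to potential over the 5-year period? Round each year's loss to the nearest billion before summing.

$5,048 billion

Year 2012: gap = -1.6 × (7.53 - 5.54) = -3.184%, loss ≈ 23991 × 3.184/100 ≈ 764.
Year 2013: gap = -1.6 × (6.67 - 5.54) = -1.808%, loss ≈ 23991 × 1.808/100 ≈ 434.
Year 2014: gap = -1.6 × (9.95 - 5.54) = -7.056%, loss ≈ 23991 × 7.056/100 ≈ 1693.
Year 2015: gap = -1.6 × (9.08 - 5.54) = -5.664%, loss ≈ 23991 × 5.664/100 ≈ 1359.
Year 2016: gap = -1.6 × (7.62 - 5.54) = -3.328%, loss ≈ 23991 × 3.328/100 ≈ 798.
Total lost output = 764 + 434 + 1693 + 1359 + 798 = 5048 billion.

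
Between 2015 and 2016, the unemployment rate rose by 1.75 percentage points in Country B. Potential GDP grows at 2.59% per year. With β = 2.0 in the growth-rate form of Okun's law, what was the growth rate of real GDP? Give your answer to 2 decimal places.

-0.91%

Growth-rate Okun's law: g_Y = g_Y* - β × Δu.
g_Y = 2.59 - 2.0 × (1.75) = 2.59 - 3.5 = -0.91%, i.e. -0.91% to 2 d.p.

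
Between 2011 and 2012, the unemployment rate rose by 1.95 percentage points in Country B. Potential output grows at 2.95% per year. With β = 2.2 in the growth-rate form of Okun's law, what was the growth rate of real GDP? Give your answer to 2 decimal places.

Growth-rate Okun's law: g_Y = g_Y* - β × Δu.
g_Y = 2.95 - 2.2 × (1.95) = 2.95 - 4.29 = -1.34%, i.e. -1.34% to 2 d.p.

-1.34%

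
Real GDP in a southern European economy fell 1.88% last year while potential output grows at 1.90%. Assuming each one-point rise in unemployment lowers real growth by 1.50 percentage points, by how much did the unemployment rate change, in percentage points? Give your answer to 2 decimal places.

2.52 percentage points

Growth-rate Okun's law: g_Y = g_Y* - β × Δu, so Δu = (g_Y* - g_Y)/β.
Δu = (1.9 + 1.88)/1.50 = 3.78/1.50 = 2.52 percentage points.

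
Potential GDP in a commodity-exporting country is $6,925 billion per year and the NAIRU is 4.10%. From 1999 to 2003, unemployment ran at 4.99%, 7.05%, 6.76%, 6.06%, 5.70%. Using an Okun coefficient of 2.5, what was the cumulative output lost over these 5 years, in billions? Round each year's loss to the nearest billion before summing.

Year 1999: gap = -2.5 × (4.99 - 4.1) = -2.225%, loss ≈ 6925 × 2.225/100 ≈ 154.
Year 2000: gap = -2.5 × (7.05 - 4.1) = -7.375%, loss ≈ 6925 × 7.375/100 ≈ 511.
Year 2001: gap = -2.5 × (6.76 - 4.1) = -6.65%, loss ≈ 6925 × 6.65/100 ≈ 461.
Year 2002: gap = -2.5 × (6.06 - 4.1) = -4.9%, loss ≈ 6925 × 4.9/100 ≈ 339.
Year 2003: gap = -2.5 × (5.7 - 4.1) = -4%, loss ≈ 6925 × 4/100 ≈ 277.
Total lost output = 154 + 511 + 461 + 339 + 277 = 1742 billion.

$1,742 billion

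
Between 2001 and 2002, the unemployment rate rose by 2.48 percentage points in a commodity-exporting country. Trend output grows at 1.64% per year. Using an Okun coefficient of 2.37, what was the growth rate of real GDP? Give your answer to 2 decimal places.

-4.24%

Growth-rate Okun's law: g_Y = g_Y* - β × Δu.
g_Y = 1.64 - 2.37 × (2.48) = 1.64 - 5.8776 = -4.2376%, i.e. -4.24% to 2 d.p.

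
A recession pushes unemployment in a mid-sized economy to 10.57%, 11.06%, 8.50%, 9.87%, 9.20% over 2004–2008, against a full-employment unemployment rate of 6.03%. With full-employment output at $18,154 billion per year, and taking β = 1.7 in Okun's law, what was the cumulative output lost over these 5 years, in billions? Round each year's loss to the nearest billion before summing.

$5,878 billion

Year 2004: gap = -1.7 × (10.57 - 6.03) = -7.718%, loss ≈ 18154 × 7.718/100 ≈ 1401.
Year 2005: gap = -1.7 × (11.06 - 6.03) = -8.551%, loss ≈ 18154 × 8.551/100 ≈ 1552.
Year 2006: gap = -1.7 × (8.5 - 6.03) = -4.199%, loss ≈ 18154 × 4.199/100 ≈ 762.
Year 2007: gap = -1.7 × (9.87 - 6.03) = -6.528%, loss ≈ 18154 × 6.528/100 ≈ 1185.
Year 2008: gap = -1.7 × (9.2 - 6.03) = -5.389%, loss ≈ 18154 × 5.389/100 ≈ 978.
Total lost output = 1401 + 1552 + 762 + 1185 + 978 = 5878 billion.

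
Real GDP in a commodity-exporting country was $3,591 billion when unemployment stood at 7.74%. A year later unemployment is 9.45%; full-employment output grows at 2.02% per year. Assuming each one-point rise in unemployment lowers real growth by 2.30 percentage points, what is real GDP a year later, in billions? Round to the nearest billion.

Δu = 9.45 - 7.74 = 1.71 points.
Okun's law (growth form): g_Y = g_Y* - β × Δu = 2.02 - 2.30 × (1.71) = 2.02 - 3.933 = -1.913%.
Real GDP in the next year = 3591 × (1 - 1.913/100) = 3591 × 0.98087 ≈ 3522 billion.

$3,522 billion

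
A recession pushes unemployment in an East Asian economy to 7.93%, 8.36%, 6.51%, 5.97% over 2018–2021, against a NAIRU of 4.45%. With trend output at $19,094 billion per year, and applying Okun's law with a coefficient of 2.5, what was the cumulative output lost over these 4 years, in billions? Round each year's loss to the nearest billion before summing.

Year 2018: gap = -2.5 × (7.93 - 4.45) = -8.7%, loss ≈ 19094 × 8.7/100 ≈ 1661.
Year 2019: gap = -2.5 × (8.36 - 4.45) = -9.775%, loss ≈ 19094 × 9.775/100 ≈ 1866.
Year 2020: gap = -2.5 × (6.51 - 4.45) = -5.15%, loss ≈ 19094 × 5.15/100 ≈ 983.
Year 2021: gap = -2.5 × (5.97 - 4.45) = -3.8%, loss ≈ 19094 × 3.8/100 ≈ 726.
Total lost output = 1661 + 1866 + 983 + 726 = 5236 billion.

$5,236 billion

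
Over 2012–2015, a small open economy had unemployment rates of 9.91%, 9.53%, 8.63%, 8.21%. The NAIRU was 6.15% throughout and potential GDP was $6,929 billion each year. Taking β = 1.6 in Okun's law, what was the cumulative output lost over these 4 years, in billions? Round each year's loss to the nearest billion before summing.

Year 2012: gap = -1.6 × (9.91 - 6.15) = -6.016%, loss ≈ 6929 × 6.016/100 ≈ 417.
Year 2013: gap = -1.6 × (9.53 - 6.15) = -5.408%, loss ≈ 6929 × 5.408/100 ≈ 375.
Year 2014: gap = -1.6 × (8.63 - 6.15) = -3.968%, loss ≈ 6929 × 3.968/100 ≈ 275.
Year 2015: gap = -1.6 × (8.21 - 6.15) = -3.296%, loss ≈ 6929 × 3.296/100 ≈ 228.
Total lost output = 417 + 375 + 275 + 228 = 1295 billion.

$1,295 billion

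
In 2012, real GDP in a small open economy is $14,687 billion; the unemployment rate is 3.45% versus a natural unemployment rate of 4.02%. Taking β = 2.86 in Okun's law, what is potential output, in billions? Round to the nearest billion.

Unemployment gap = 3.45 - 4.02 = -0.57 points, so output gap = -2.86 × (-0.57) = 1.6302%.
Since Y = Y* × (1 + gap/100), Y* = 14687/1.016302 ≈ 14451 billion.

$14,451 billion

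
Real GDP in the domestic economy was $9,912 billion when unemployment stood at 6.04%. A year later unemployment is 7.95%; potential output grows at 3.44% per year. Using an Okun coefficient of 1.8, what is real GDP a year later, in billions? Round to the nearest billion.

Δu = 7.95 - 6.04 = 1.91 points.
Okun's law (growth form): g_Y = g_Y* - β × Δu = 3.44 - 1.8 × (1.91) = 3.44 - 3.438 = 0.002%.
Real GDP in the next year = 9912 × (1 + 0.002/100) = 9912 × 1.00002 ≈ 9912 billion.

$9,912 billion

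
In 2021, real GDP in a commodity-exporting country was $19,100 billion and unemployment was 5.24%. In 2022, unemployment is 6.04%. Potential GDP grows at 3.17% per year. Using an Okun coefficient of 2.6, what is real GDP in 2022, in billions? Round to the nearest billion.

$19,308 billion

Δu = 6.04 - 5.24 = 0.8 points.
Okun's law (growth form): g_Y = g_Y* - β × Δu = 3.17 - 2.6 × (0.80) = 3.17 - 2.08 = 1.09%.
Real GDP in the next year = 19100 × (1 + 1.09/100) = 19100 × 1.0109 ≈ 19308 billion.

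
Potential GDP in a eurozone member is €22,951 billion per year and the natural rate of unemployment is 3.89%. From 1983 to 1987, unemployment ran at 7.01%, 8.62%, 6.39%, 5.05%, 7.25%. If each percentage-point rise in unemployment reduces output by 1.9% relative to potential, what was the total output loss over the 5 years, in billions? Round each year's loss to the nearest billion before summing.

€6,485 billion

Year 1983: gap = -1.9 × (7.01 - 3.89) = -5.928%, loss ≈ 22951 × 5.928/100 ≈ 1361.
Year 1984: gap = -1.9 × (8.62 - 3.89) = -8.987%, loss ≈ 22951 × 8.987/100 ≈ 2063.
Year 1985: gap = -1.9 × (6.39 - 3.89) = -4.75%, loss ≈ 22951 × 4.75/100 ≈ 1090.
Year 1986: gap = -1.9 × (5.05 - 3.89) = -2.204%, loss ≈ 22951 × 2.204/100 ≈ 506.
Year 1987: gap = -1.9 × (7.25 - 3.89) = -6.384%, loss ≈ 22951 × 6.384/100 ≈ 1465.
Total lost output = 1361 + 2063 + 1090 + 506 + 1465 = 6485 billion.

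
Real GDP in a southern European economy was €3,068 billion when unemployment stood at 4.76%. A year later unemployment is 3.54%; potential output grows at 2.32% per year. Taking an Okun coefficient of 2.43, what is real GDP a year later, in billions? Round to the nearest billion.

€3,230 billion

Δu = 3.54 - 4.76 = -1.22 points.
Okun's law (growth form): g_Y = g_Y* - β × Δu = 2.32 - 2.43 × (-1.22) = 2.32 + 2.9646 = 5.2846%.
Real GDP in the next year = 3068 × (1 + 5.2846/100) = 3068 × 1.052846 ≈ 3230 billion.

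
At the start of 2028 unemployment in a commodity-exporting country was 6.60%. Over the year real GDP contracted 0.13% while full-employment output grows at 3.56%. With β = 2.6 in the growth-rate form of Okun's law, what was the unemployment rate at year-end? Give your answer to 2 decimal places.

Growth-rate Okun's law: g_Y = g_Y* - β × Δu, so Δu = (g_Y* - g_Y)/β.
Δu = (3.56 + 0.13)/2.6 = 3.69/2.6 = 1.42 percentage points.
Year-end unemployment = 6.6 + 1.42 = 8.02%.

8.02%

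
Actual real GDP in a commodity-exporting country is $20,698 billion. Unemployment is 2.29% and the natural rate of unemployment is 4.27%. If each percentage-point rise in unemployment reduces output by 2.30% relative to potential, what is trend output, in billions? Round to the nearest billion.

$19,796 billion

Unemployment gap = 2.29 - 4.27 = -1.98 points, so output gap = -2.3 × (-1.98) = 4.554%.
Since Y = Y* × (1 + gap/100), Y* = 20698/1.04554 ≈ 19796 billion.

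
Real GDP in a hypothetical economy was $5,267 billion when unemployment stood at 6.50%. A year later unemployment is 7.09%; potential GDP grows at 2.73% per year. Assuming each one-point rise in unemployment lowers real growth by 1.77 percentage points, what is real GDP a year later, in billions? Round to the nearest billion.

$5,356 billion

Δu = 7.09 - 6.5 = 0.59 points.
Okun's law (growth form): g_Y = g_Y* - β × Δu = 2.73 - 1.77 × (0.59) = 2.73 - 1.0443 = 1.6857%.
Real GDP in the next year = 5267 × (1 + 1.6857/100) = 5267 × 1.016857 ≈ 5356 billion.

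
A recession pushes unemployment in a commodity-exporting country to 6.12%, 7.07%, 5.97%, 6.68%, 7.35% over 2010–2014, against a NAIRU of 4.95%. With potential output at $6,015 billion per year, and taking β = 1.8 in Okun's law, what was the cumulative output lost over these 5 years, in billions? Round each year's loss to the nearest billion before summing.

Year 2010: gap = -1.8 × (6.12 - 4.95) = -2.106%, loss ≈ 6015 × 2.106/100 ≈ 127.
Year 2011: gap = -1.8 × (7.07 - 4.95) = -3.816%, loss ≈ 6015 × 3.816/100 ≈ 230.
Year 2012: gap = -1.8 × (5.97 - 4.95) = -1.836%, loss ≈ 6015 × 1.836/100 ≈ 110.
Year 2013: gap = -1.8 × (6.68 - 4.95) = -3.114%, loss ≈ 6015 × 3.114/100 ≈ 187.
Year 2014: gap = -1.8 × (7.35 - 4.95) = -4.32%, loss ≈ 6015 × 4.32/100 ≈ 260.
Total lost output = 127 + 230 + 110 + 187 + 260 = 914 billion.

$914 billion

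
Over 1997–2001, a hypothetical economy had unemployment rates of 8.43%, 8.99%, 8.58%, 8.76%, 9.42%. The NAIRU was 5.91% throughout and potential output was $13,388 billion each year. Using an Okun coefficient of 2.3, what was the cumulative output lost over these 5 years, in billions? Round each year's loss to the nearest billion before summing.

$4,505 billion

Year 1997: gap = -2.3 × (8.43 - 5.91) = -5.796%, loss ≈ 13388 × 5.796/100 ≈ 776.
Year 1998: gap = -2.3 × (8.99 - 5.91) = -7.084%, loss ≈ 13388 × 7.084/100 ≈ 948.
Year 1999: gap = -2.3 × (8.58 - 5.91) = -6.141%, loss ≈ 13388 × 6.141/100 ≈ 822.
Year 2000: gap = -2.3 × (8.76 - 5.91) = -6.555%, loss ≈ 13388 × 6.555/100 ≈ 878.
Year 2001: gap = -2.3 × (9.42 - 5.91) = -8.073%, loss ≈ 13388 × 8.073/100 ≈ 1081.
Total lost output = 776 + 948 + 822 + 878 + 1081 = 4505 billion.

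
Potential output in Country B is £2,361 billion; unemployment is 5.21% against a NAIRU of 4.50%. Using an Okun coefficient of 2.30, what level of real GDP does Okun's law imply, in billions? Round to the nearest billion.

£2,322 billion

Unemployment gap = 5.21 - 4.5 = 0.71 points, so the output gap is -2.3 × 0.71 = -1.633%.
Actual GDP = 2361 × (1 - 1.633/100) = 2361 × 0.98367 ≈ 2322 billion.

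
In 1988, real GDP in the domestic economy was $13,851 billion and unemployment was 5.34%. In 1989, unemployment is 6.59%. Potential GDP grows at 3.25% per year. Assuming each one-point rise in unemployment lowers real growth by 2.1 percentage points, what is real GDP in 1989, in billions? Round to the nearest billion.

Δu = 6.59 - 5.34 = 1.25 points.
Okun's law (growth form): g_Y = g_Y* - β × Δu = 3.25 - 2.1 × (1.25) = 3.25 - 2.625 = 0.625%.
Real GDP in the next year = 13851 × (1 + 0.625/100) = 13851 × 1.00625 ≈ 13938 billion.

$13,938 billion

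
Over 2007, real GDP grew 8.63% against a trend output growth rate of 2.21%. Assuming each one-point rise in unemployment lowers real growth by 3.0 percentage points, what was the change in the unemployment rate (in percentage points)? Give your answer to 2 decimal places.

Growth-rate Okun's law: g_Y = g_Y* - β × Δu, so Δu = (g_Y* - g_Y)/β.
Δu = (2.21 - 8.63)/3.0 = -6.42/3.0 = -2.14 percentage points.

-2.14 percentage points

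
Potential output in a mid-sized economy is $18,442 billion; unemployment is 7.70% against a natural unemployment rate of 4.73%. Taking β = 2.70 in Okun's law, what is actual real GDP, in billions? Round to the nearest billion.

Unemployment gap = 7.7 - 4.73 = 2.97 points, so the output gap is -2.7 × 2.97 = -8.019%.
Actual GDP = 18442 × (1 - 8.019/100) = 18442 × 0.91981 ≈ 16963 billion.

$16,963 billion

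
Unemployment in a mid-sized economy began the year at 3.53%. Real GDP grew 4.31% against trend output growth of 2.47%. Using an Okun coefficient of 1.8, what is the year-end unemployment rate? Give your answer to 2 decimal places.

Growth-rate Okun's law: g_Y = g_Y* - β × Δu, so Δu = (g_Y* - g_Y)/β.
Δu = (2.47 - 4.31)/1.8 = -1.84/1.8 = -1.02 percentage points.
Year-end unemployment = 3.53 - 1.02 = 2.51%.

2.51%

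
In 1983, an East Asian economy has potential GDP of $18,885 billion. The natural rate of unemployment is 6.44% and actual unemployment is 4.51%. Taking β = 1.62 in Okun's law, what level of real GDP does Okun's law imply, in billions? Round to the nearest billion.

$19,475 billion

Unemployment gap = 4.51 - 6.44 = -1.93 points, so the output gap is -1.62 × (-1.93) = 3.1266%.
Actual GDP = 18885 × (1 + 3.1266/100) = 18885 × 1.031266 ≈ 19475 billion.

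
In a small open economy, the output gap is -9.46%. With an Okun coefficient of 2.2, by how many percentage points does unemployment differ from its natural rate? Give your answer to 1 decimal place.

4.3 percentage points

Okun's law: output gap = -β × (u - u*), so u - u* = -(output gap)/β.
u - u* = -(-9.46)/2.2 = 4.3 percentage points.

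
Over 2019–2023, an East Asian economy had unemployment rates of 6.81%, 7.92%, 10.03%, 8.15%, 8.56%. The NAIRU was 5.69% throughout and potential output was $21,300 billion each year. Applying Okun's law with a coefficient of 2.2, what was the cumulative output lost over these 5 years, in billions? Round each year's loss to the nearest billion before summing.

Year 2019: gap = -2.2 × (6.81 - 5.69) = -2.464%, loss ≈ 21300 × 2.464/100 ≈ 525.
Year 2020: gap = -2.2 × (7.92 - 5.69) = -4.906%, loss ≈ 21300 × 4.906/100 ≈ 1045.
Year 2021: gap = -2.2 × (10.03 - 5.69) = -9.548%, loss ≈ 21300 × 9.548/100 ≈ 2034.
Year 2022: gap = -2.2 × (8.15 - 5.69) = -5.412%, loss ≈ 21300 × 5.412/100 ≈ 1153.
Year 2023: gap = -2.2 × (8.56 - 5.69) = -6.314%, loss ≈ 21300 × 6.314/100 ≈ 1345.
Total lost output = 525 + 1045 + 2034 + 1153 + 1345 = 6102 billion.

$6,102 billion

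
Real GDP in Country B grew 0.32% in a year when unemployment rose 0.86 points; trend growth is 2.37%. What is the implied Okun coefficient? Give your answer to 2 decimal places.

Growth form: g_Y = g_Y* - β × Δu, so β = (g_Y* - g_Y)/Δu.
β = (2.37 - 0.32)/0.86 = 2.05/0.86 = 2.38.

β ≈ 2.38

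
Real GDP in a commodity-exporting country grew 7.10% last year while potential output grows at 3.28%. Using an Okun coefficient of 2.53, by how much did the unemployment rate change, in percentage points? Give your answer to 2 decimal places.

Growth-rate Okun's law: g_Y = g_Y* - β × Δu, so Δu = (g_Y* - g_Y)/β.
Δu = (3.28 - 7.1)/2.53 = -3.82/2.53 = -1.51 percentage points.

-1.51 percentage points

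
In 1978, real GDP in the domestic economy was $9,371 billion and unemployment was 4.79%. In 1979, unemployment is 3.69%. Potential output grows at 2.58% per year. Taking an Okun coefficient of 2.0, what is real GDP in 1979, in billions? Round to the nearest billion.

Δu = 3.69 - 4.79 = -1.1 points.
Okun's law (growth form): g_Y = g_Y* - β × Δu = 2.58 - 2.0 × (-1.10) = 2.58 + 2.2 = 4.78%.
Real GDP in the next year = 9371 × (1 + 4.78/100) = 9371 × 1.0478 ≈ 9819 billion.

$9,819 billion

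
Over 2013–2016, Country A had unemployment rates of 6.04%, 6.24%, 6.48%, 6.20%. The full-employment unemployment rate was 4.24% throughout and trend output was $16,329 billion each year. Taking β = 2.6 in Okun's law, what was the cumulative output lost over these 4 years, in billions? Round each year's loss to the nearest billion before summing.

Year 2013: gap = -2.6 × (6.04 - 4.24) = -4.68%, loss ≈ 16329 × 4.68/100 ≈ 764.
Year 2014: gap = -2.6 × (6.24 - 4.24) = -5.2%, loss ≈ 16329 × 5.2/100 ≈ 849.
Year 2015: gap = -2.6 × (6.48 - 4.24) = -5.824%, loss ≈ 16329 × 5.824/100 ≈ 951.
Year 2016: gap = -2.6 × (6.2 - 4.24) = -5.096%, loss ≈ 16329 × 5.096/100 ≈ 832.
Total lost output = 764 + 849 + 951 + 832 = 3396 billion.

$3,396 billion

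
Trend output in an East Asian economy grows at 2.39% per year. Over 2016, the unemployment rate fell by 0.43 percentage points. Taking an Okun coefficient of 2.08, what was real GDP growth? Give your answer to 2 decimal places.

Growth-rate Okun's law: g_Y = g_Y* - β × Δu.
g_Y = 2.39 - 2.08 × (-0.43) = 2.39 + 0.8944 = 3.2844%, i.e. 3.28% to 2 d.p.

3.28%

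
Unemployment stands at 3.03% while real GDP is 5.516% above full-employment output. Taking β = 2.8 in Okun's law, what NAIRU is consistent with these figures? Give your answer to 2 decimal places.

From Okun's law, u - u* = -(output gap)/β = -(5.516)/2.8 = -1.97 points.
So u* = 3.03 + 1.97 = 5.00%.

5.00%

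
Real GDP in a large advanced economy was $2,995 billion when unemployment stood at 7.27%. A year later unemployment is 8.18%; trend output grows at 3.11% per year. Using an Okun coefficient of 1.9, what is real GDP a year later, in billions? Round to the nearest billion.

$3,036 billion

Δu = 8.18 - 7.27 = 0.91 points.
Okun's law (growth form): g_Y = g_Y* - β × Δu = 3.11 - 1.9 × (0.91) = 3.11 - 1.729 = 1.381%.
Real GDP in the next year = 2995 × (1 + 1.381/100) = 2995 × 1.01381 ≈ 3036 billion.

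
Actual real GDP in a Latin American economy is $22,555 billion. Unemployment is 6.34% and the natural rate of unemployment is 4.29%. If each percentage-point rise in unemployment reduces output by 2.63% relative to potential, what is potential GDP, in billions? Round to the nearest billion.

Unemployment gap = 6.34 - 4.29 = 2.05 points, so output gap = -2.63 × 2.05 = -5.3915%.
Since Y = Y* × (1 + gap/100), Y* = 22555/0.946085 ≈ 23840 billion.

$23,840 billion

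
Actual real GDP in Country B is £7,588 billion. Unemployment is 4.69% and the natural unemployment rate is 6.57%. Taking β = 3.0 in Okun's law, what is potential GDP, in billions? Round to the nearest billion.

Unemployment gap = 4.69 - 6.57 = -1.88 points, so output gap = -3 × (-1.88) = 5.64%.
Since Y = Y* × (1 + gap/100), Y* = 7588/1.0564 ≈ 7183 billion.

£7,183 billion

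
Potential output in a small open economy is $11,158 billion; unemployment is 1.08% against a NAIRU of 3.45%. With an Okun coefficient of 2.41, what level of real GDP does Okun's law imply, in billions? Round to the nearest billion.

$11,795 billion

Unemployment gap = 1.08 - 3.45 = -2.37 points, so the output gap is -2.41 × (-2.37) = 5.7117%.
Actual GDP = 11158 × (1 + 5.7117/100) = 11158 × 1.057117 ≈ 11795 billion.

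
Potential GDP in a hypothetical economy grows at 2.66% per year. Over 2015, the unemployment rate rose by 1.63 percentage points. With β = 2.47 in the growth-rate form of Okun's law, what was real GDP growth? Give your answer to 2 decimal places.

Growth-rate Okun's law: g_Y = g_Y* - β × Δu.
g_Y = 2.66 - 2.47 × (1.63) = 2.66 - 4.0261 = -1.3661%, i.e. -1.37% to 2 d.p.

-1.37%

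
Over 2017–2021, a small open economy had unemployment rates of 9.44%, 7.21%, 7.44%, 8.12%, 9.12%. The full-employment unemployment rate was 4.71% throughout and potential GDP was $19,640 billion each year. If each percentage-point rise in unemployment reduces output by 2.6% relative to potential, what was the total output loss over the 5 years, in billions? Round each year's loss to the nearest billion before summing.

$9,079 billion

Year 2017: gap = -2.6 × (9.44 - 4.71) = -12.298%, loss ≈ 19640 × 12.298/100 ≈ 2415.
Year 2018: gap = -2.6 × (7.21 - 4.71) = -6.5%, loss ≈ 19640 × 6.5/100 ≈ 1277.
Year 2019: gap = -2.6 × (7.44 - 4.71) = -7.098%, loss ≈ 19640 × 7.098/100 ≈ 1394.
Year 2020: gap = -2.6 × (8.12 - 4.71) = -8.866%, loss ≈ 19640 × 8.866/100 ≈ 1741.
Year 2021: gap = -2.6 × (9.12 - 4.71) = -11.466%, loss ≈ 19640 × 11.466/100 ≈ 2252.
Total lost output = 2415 + 1277 + 1394 + 1741 + 2252 = 9079 billion.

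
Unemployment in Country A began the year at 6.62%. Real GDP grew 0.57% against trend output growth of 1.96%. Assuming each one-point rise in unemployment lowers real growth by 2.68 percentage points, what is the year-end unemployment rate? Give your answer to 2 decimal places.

7.14%

Growth-rate Okun's law: g_Y = g_Y* - β × Δu, so Δu = (g_Y* - g_Y)/β.
Δu = (1.96 - 0.57)/2.68 = 1.39/2.68 = 0.52 percentage points.
Year-end unemployment = 6.62 + 0.52 = 7.14%.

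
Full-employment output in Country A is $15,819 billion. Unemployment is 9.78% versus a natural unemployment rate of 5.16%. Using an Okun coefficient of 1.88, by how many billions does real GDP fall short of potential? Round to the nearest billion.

Output gap = -1.88 × (9.78 - 5.16) = -1.88 × 4.62 = -8.6856%.
Actual GDP ≈ 15819 × 0.913144 ≈ 14445 billion, so the shortfall is 15819 - 14445 = 1374 billion.

$1,374 billion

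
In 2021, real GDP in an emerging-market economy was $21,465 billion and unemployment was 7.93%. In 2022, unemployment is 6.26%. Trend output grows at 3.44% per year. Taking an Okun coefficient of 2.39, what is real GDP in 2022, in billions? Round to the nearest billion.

$23,060 billion

Δu = 6.26 - 7.93 = -1.67 points.
Okun's law (growth form): g_Y = g_Y* - β × Δu = 3.44 - 2.39 × (-1.67) = 3.44 + 3.9913 = 7.4313%.
Real GDP in the next year = 21465 × (1 + 7.4313/100) = 21465 × 1.074313 ≈ 23060 billion.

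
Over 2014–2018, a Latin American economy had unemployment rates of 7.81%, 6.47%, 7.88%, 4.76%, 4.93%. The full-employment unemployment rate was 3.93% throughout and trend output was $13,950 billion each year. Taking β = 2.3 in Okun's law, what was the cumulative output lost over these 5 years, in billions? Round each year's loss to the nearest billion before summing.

$3,914 billion

Year 2014: gap = -2.3 × (7.81 - 3.93) = -8.924%, loss ≈ 13950 × 8.924/100 ≈ 1245.
Year 2015: gap = -2.3 × (6.47 - 3.93) = -5.842%, loss ≈ 13950 × 5.842/100 ≈ 815.
Year 2016: gap = -2.3 × (7.88 - 3.93) = -9.085%, loss ≈ 13950 × 9.085/100 ≈ 1267.
Year 2017: gap = -2.3 × (4.76 - 3.93) = -1.909%, loss ≈ 13950 × 1.909/100 ≈ 266.
Year 2018: gap = -2.3 × (4.93 - 3.93) = -2.3%, loss ≈ 13950 × 2.3/100 ≈ 321.
Total lost output = 1245 + 815 + 1267 + 266 + 321 = 3914 billion.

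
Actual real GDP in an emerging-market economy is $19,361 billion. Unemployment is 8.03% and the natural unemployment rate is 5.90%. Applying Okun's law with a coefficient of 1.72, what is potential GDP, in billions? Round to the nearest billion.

$20,097 billion

Unemployment gap = 8.03 - 5.9 = 2.13 points, so output gap = -1.72 × 2.13 = -3.6636%.
Since Y = Y* × (1 + gap/100), Y* = 19361/0.963364 ≈ 20097 billion.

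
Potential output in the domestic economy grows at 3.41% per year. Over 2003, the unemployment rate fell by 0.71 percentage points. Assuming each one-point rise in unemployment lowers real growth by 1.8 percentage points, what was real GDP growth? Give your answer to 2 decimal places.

4.69%

Growth-rate Okun's law: g_Y = g_Y* - β × Δu.
g_Y = 3.41 - 1.8 × (-0.71) = 3.41 + 1.278 = 4.688%, i.e. 4.69% to 2 d.p.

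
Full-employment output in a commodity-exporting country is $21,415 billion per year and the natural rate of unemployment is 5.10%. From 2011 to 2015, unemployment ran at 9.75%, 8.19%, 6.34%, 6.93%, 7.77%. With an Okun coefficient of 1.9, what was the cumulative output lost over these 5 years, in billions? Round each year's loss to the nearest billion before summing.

$5,485 billion

Year 2011: gap = -1.9 × (9.75 - 5.1) = -8.835%, loss ≈ 21415 × 8.835/100 ≈ 1892.
Year 2012: gap = -1.9 × (8.19 - 5.1) = -5.871%, loss ≈ 21415 × 5.871/100 ≈ 1257.
Year 2013: gap = -1.9 × (6.34 - 5.1) = -2.356%, loss ≈ 21415 × 2.356/100 ≈ 505.
Year 2014: gap = -1.9 × (6.93 - 5.1) = -3.477%, loss ≈ 21415 × 3.477/100 ≈ 745.
Year 2015: gap = -1.9 × (7.77 - 5.1) = -5.073%, loss ≈ 21415 × 5.073/100 ≈ 1086.
Total lost output = 1892 + 1257 + 505 + 745 + 1086 = 5485 billion.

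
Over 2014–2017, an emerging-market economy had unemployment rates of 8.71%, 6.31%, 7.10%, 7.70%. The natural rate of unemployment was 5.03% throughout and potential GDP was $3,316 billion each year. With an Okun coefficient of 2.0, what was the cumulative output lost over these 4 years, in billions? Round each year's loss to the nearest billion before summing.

Year 2014: gap = -2.0 × (8.71 - 5.03) = -7.36%, loss ≈ 3316 × 7.36/100 ≈ 244.
Year 2015: gap = -2.0 × (6.31 - 5.03) = -2.56%, loss ≈ 3316 × 2.56/100 ≈ 85.
Year 2016: gap = -2.0 × (7.1 - 5.03) = -4.14%, loss ≈ 3316 × 4.14/100 ≈ 137.
Year 2017: gap = -2.0 × (7.7 - 5.03) = -5.34%, loss ≈ 3316 × 5.34/100 ≈ 177.
Total lost output = 244 + 85 + 137 + 177 = 643 billion.

$643 billion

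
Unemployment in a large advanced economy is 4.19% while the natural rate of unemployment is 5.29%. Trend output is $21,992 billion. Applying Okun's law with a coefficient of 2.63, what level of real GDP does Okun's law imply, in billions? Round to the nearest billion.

Unemployment gap = 4.19 - 5.29 = -1.1 points, so the output gap is -2.63 × (-1.1) = 2.893%.
Actual GDP = 21992 × (1 + 2.893/100) = 21992 × 1.02893 ≈ 22628 billion.

$22,628 billion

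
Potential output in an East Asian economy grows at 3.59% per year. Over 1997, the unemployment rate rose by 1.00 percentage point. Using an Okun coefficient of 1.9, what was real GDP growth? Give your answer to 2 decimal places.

1.69%

Growth-rate Okun's law: g_Y = g_Y* - β × Δu.
g_Y = 3.59 - 1.9 × (1.00) = 3.59 - 1.9 = 1.69%, i.e. 1.69% to 2 d.p.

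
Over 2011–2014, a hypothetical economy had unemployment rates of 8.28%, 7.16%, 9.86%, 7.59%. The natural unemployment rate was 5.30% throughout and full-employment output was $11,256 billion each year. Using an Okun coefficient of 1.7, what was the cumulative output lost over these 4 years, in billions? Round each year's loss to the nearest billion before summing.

$2,237 billion

Year 2011: gap = -1.7 × (8.28 - 5.3) = -5.066%, loss ≈ 11256 × 5.066/100 ≈ 570.
Year 2012: gap = -1.7 × (7.16 - 5.3) = -3.162%, loss ≈ 11256 × 3.162/100 ≈ 356.
Year 2013: gap = -1.7 × (9.86 - 5.3) = -7.752%, loss ≈ 11256 × 7.752/100 ≈ 873.
Year 2014: gap = -1.7 × (7.59 - 5.3) = -3.893%, loss ≈ 11256 × 3.893/100 ≈ 438.
Total lost output = 570 + 356 + 873 + 438 = 2237 billion.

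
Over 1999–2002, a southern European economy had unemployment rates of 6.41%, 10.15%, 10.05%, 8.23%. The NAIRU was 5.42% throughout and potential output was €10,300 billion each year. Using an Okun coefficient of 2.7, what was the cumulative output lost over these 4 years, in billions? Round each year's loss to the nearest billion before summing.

Year 1999: gap = -2.7 × (6.41 - 5.42) = -2.673%, loss ≈ 10300 × 2.673/100 ≈ 275.
Year 2000: gap = -2.7 × (10.15 - 5.42) = -12.771%, loss ≈ 10300 × 12.771/100 ≈ 1315.
Year 2001: gap = -2.7 × (10.05 - 5.42) = -12.501%, loss ≈ 10300 × 12.501/100 ≈ 1288.
Year 2002: gap = -2.7 × (8.23 - 5.42) = -7.587%, loss ≈ 10300 × 7.587/100 ≈ 781.
Total lost output = 275 + 1315 + 1288 + 781 = 3659 billion.

€3,659 billion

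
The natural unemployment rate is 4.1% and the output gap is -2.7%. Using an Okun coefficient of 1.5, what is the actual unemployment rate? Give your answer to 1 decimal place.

From Okun's law, u - u* = -(output gap)/β = -(-2.7)/1.5 = 1.8 points.
So u = 4.1 + 1.8 = 5.9%.

5.9%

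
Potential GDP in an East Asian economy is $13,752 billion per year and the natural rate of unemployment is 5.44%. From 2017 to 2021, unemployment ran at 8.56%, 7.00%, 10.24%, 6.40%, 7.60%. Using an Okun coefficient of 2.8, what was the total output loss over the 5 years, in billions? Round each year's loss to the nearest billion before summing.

Year 2017: gap = -2.8 × (8.56 - 5.44) = -8.736%, loss ≈ 13752 × 8.736/100 ≈ 1201.
Year 2018: gap = -2.8 × (7 - 5.44) = -4.368%, loss ≈ 13752 × 4.368/100 ≈ 601.
Year 2019: gap = -2.8 × (10.24 - 5.44) = -13.44%, loss ≈ 13752 × 13.44/100 ≈ 1848.
Year 2020: gap = -2.8 × (6.4 - 5.44) = -2.688%, loss ≈ 13752 × 2.688/100 ≈ 370.
Year 2021: gap = -2.8 × (7.6 - 5.44) = -6.048%, loss ≈ 13752 × 6.048/100 ≈ 832.
Total lost output = 1201 + 601 + 1848 + 370 + 832 = 4852 billion.

$4,852 billion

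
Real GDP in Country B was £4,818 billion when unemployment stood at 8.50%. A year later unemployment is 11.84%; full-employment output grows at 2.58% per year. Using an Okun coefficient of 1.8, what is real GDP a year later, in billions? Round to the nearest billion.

£4,653 billion

Δu = 11.84 - 8.5 = 3.34 points.
Okun's law (growth form): g_Y = g_Y* - β × Δu = 2.58 - 1.8 × (3.34) = 2.58 - 6.012 = -3.432%.
Real GDP in the next year = 4818 × (1 - 3.432/100) = 4818 × 0.96568 ≈ 4653 billion.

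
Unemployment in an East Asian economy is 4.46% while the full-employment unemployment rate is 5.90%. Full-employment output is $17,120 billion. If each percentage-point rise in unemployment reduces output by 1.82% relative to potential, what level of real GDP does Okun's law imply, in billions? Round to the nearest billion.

Unemployment gap = 4.46 - 5.9 = -1.44 points, so the output gap is -1.82 × (-1.44) = 2.6208%.
Actual GDP = 17120 × (1 + 2.6208/100) = 17120 × 1.026208 ≈ 17569 billion.

$17,569 billion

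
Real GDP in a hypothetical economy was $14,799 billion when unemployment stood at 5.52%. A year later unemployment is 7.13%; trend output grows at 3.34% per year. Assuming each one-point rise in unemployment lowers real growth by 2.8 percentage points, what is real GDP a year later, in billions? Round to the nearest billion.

Δu = 7.13 - 5.52 = 1.61 points.
Okun's law (growth form): g_Y = g_Y* - β × Δu = 3.34 - 2.8 × (1.61) = 3.34 - 4.508 = -1.168%.
Real GDP in the next year = 14799 × (1 - 1.168/100) = 14799 × 0.98832 ≈ 14626 billion.

$14,626 billion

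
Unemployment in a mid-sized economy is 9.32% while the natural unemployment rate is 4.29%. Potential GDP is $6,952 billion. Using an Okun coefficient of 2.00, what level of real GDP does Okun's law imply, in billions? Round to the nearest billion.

$6,253 billion

Unemployment gap = 9.32 - 4.29 = 5.03 points, so the output gap is -2 × 5.03 = -10.06%.
Actual GDP = 6952 × (1 - 10.06/100) = 6952 × 0.8994 ≈ 6253 billion.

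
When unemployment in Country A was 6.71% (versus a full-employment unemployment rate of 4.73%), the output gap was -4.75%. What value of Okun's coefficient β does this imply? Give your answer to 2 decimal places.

β ≈ 2.40

Okun's law: output gap = -β × (u - u*).
-4.75 = -β × (6.71 - 4.73) = -β × 1.98, so β = 4.75/1.98 = 2.40.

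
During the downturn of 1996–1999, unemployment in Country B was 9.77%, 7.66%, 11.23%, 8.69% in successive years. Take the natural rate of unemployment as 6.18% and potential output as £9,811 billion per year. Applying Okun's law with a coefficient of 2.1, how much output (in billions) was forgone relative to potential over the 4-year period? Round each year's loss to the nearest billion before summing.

£2,602 billion

Year 1996: gap = -2.1 × (9.77 - 6.18) = -7.539%, loss ≈ 9811 × 7.539/100 ≈ 740.
Year 1997: gap = -2.1 × (7.66 - 6.18) = -3.108%, loss ≈ 9811 × 3.108/100 ≈ 305.
Year 1998: gap = -2.1 × (11.23 - 6.18) = -10.605%, loss ≈ 9811 × 10.605/100 ≈ 1040.
Year 1999: gap = -2.1 × (8.69 - 6.18) = -5.271%, loss ≈ 9811 × 5.271/100 ≈ 517.
Total lost output = 740 + 305 + 1040 + 517 = 2602 billion.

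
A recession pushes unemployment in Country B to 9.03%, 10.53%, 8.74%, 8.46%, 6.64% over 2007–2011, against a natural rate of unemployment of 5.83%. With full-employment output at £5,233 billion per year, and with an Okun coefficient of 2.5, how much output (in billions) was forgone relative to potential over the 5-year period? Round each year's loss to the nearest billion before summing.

£1,865 billion

Year 2007: gap = -2.5 × (9.03 - 5.83) = -8%, loss ≈ 5233 × 8/100 ≈ 419.
Year 2008: gap = -2.5 × (10.53 - 5.83) = -11.75%, loss ≈ 5233 × 11.75/100 ≈ 615.
Year 2009: gap = -2.5 × (8.74 - 5.83) = -7.275%, loss ≈ 5233 × 7.275/100 ≈ 381.
Year 2010: gap = -2.5 × (8.46 - 5.83) = -6.575%, loss ≈ 5233 × 6.575/100 ≈ 344.
Year 2011: gap = -2.5 × (6.64 - 5.83) = -2.025%, loss ≈ 5233 × 2.025/100 ≈ 106.
Total lost output = 419 + 615 + 381 + 344 + 106 = 1865 billion.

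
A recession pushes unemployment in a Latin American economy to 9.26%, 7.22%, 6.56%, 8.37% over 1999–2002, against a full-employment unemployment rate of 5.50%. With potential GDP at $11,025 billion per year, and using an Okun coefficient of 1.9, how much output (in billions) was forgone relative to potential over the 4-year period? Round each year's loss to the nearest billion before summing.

$1,971 billion

Year 1999: gap = -1.9 × (9.26 - 5.5) = -7.144%, loss ≈ 11025 × 7.144/100 ≈ 788.
Year 2000: gap = -1.9 × (7.22 - 5.5) = -3.268%, loss ≈ 11025 × 3.268/100 ≈ 360.
Year 2001: gap = -1.9 × (6.56 - 5.5) = -2.014%, loss ≈ 11025 × 2.014/100 ≈ 222.
Year 2002: gap = -1.9 × (8.37 - 5.5) = -5.453%, loss ≈ 11025 × 5.453/100 ≈ 601.
Total lost output = 788 + 360 + 222 + 601 = 1971 billion.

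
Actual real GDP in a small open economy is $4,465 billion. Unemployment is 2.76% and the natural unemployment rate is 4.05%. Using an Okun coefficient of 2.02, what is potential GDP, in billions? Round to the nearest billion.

$4,352 billion

Unemployment gap = 2.76 - 4.05 = -1.29 points, so output gap = -2.02 × (-1.29) = 2.6058%.
Since Y = Y* × (1 + gap/100), Y* = 4465/1.026058 ≈ 4352 billion.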